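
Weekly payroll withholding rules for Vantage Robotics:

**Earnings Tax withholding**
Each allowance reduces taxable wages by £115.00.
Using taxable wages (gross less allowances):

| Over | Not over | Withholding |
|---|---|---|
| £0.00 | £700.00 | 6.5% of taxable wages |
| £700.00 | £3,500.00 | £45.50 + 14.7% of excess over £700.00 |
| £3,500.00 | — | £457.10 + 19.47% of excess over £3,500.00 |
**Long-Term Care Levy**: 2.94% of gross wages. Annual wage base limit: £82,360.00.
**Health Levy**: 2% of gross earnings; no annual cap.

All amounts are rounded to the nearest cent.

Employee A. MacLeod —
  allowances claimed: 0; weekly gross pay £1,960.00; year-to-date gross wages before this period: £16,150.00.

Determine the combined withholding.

£327.54

Earnings Tax: taxable = £1,960.00
  £45.50 + 14.7% × (£1,960.00 − £700.00) = £45.50 + 14.7% × £1,260.00 = £230.72
Long-Term Care Levy: 2.94% × £1,960.00 = £57.62
Health Levy: 2% × £1,960.00 = £39.20
Total: £230.72 + £57.62 + £39.20 = £327.54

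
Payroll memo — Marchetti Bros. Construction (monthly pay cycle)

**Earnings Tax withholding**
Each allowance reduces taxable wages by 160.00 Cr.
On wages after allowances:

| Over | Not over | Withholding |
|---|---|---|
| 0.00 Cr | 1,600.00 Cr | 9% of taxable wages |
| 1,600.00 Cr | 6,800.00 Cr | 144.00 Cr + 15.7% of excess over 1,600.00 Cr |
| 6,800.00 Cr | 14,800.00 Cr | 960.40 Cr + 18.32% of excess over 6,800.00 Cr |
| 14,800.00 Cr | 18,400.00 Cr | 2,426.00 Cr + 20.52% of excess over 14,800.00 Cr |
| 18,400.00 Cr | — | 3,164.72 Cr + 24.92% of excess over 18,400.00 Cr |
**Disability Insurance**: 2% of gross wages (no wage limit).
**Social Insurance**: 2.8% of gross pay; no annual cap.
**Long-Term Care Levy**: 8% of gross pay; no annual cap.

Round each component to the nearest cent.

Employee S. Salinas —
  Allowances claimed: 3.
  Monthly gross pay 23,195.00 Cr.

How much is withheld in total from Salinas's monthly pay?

Earnings Tax: taxable = 23,195.00 Cr − 3×160.00 Cr = 22,715.00 Cr
  3,164.72 Cr + 24.92% × (22,715.00 Cr − 18,400.00 Cr) = 3,164.72 Cr + 24.92% × 4,315.00 Cr = 4,240.02 Cr
Disability Insurance: 2% × 23,195.00 Cr = 463.90 Cr
Social Insurance: 2.8% × 23,195.00 Cr = 649.46 Cr
Long-Term Care Levy: 8% × 23,195.00 Cr = 1,855.60 Cr
Total: 4,240.02 Cr + 463.90 Cr + 649.46 Cr + 1,855.60 Cr = 7,208.98 Cr

7,208.98 Cr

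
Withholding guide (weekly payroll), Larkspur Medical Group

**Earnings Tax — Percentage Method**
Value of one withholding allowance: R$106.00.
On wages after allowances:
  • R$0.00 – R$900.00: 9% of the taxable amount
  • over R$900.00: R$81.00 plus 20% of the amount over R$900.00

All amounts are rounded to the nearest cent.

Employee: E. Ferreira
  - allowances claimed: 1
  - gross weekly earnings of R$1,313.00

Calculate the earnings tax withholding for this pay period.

Earnings Tax: taxable = R$1,313.00 − 1×R$106.00 = R$1,207.00
  R$81.00 + 20% × (R$1,207.00 − R$900.00) = R$81.00 + 20% × R$307.00 = R$142.40

R$142.40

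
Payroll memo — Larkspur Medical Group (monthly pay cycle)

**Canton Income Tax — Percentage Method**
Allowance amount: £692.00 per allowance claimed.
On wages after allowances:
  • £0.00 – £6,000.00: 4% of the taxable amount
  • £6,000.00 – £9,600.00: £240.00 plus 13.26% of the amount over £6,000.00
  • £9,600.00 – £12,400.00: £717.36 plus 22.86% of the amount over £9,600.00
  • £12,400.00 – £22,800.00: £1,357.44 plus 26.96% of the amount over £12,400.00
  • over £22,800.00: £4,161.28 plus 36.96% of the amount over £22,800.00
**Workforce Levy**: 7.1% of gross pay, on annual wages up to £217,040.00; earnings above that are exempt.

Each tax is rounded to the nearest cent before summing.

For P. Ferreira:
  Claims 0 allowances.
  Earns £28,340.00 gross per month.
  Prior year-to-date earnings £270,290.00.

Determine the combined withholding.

Canton Income Tax: taxable = £28,340.00
  £4,161.28 + 36.96% × (£28,340.00 − £22,800.00) = £4,161.28 + 36.96% × £5,540.00 = £6,208.86
Workforce Levy: YTD £270,290.00 ≥ cap £217,040.00 → £0.00
Total: £6,208.86 + £0.00 = £6,208.86

£6,208.86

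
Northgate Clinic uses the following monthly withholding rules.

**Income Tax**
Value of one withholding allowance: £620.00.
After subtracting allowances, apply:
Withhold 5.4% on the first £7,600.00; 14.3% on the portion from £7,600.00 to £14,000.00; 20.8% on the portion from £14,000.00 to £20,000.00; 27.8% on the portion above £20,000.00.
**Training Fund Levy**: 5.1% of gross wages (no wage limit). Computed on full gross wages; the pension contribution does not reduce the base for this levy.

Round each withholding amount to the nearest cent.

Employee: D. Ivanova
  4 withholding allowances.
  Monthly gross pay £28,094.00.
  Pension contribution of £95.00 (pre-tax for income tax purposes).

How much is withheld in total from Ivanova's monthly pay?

£5,540.67

Income Tax: taxable = £28,094.00 − £95.00 − 4×£620.00 = £25,519.00
  £2,573.60 + 27.8% × (£25,519.00 − £20,000.00) = £2,573.60 + 27.8% × £5,519.00 = £4,107.88
Training Fund Levy: 5.1% × £28,094.00 = £1,432.79
Total: £4,107.88 + £1,432.79 = £5,540.67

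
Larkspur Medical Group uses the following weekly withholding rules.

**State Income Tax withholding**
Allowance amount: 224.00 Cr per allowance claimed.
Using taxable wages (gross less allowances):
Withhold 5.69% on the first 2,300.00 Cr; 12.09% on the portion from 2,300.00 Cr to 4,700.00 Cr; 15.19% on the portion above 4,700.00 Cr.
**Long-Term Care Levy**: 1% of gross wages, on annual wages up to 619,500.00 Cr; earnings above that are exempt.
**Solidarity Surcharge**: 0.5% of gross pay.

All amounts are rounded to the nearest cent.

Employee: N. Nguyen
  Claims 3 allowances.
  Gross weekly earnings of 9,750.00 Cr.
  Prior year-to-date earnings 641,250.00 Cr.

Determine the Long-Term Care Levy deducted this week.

0.00 Cr

Long-Term Care Levy: YTD 641,250.00 Cr ≥ cap 619,500.00 Cr → 0.00 Cr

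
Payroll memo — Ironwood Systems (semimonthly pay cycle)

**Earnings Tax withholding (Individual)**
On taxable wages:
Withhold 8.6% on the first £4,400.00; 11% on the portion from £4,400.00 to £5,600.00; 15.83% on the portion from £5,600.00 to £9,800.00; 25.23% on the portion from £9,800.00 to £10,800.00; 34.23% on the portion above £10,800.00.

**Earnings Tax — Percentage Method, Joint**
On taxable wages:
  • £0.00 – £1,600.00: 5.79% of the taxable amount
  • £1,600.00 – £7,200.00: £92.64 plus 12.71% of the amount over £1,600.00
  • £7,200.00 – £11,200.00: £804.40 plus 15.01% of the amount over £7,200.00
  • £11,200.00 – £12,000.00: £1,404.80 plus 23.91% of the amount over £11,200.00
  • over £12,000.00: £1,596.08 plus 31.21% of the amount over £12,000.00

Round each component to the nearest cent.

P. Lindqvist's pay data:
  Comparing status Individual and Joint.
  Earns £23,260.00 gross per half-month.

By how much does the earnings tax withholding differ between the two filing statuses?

£582.29

Earnings Tax (Individual): taxable = £23,260.00
  £1,427.56 + 34.23% × (£23,260.00 − £10,800.00) = £1,427.56 + 34.23% × £12,460.00 = £5,692.62
Earnings Tax (Joint): taxable = £23,260.00
  £1,596.08 + 31.21% × (£23,260.00 − £12,000.00) = £1,596.08 + 31.21% × £11,260.00 = £5,110.33
Difference: |£5,692.62 − £5,110.33| = £582.29 (higher under Individual)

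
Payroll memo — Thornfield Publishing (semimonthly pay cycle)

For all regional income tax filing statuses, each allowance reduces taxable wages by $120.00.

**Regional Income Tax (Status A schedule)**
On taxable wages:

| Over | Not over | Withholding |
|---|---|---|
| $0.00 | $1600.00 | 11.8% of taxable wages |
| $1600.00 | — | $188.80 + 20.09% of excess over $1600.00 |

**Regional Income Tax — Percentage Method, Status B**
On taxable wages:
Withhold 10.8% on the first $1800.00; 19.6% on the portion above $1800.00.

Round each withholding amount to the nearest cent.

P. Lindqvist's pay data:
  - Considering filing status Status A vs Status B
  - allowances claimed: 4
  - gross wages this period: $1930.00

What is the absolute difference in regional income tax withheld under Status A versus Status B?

$14.50

Regional Income Tax (Status A): taxable = $1930.00 − 4×$120.00 = $1450.00
  11.8% × $1450.00 = $171.10
Regional Income Tax (Status B): taxable = $1930.00 − 4×$120.00 = $1450.00
  10.8% × $1450.00 = $156.60
Difference: |$171.10 − $156.60| = $14.50 (higher under Status A)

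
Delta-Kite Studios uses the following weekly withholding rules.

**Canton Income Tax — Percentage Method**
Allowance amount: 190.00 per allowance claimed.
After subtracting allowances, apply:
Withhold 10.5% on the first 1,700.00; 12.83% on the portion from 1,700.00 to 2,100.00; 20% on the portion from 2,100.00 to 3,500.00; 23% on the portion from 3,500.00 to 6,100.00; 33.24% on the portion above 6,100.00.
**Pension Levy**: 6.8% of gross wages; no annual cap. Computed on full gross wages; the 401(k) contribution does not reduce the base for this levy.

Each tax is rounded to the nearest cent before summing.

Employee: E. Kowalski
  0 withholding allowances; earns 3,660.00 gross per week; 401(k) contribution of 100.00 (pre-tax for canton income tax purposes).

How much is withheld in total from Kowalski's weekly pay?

772.50

Canton Income Tax: taxable = 3,660.00 − 100.00 = 3,560.00
  509.82 + 23% × (3,560.00 − 3,500.00) = 509.82 + 23% × 60.00 = 523.62
Pension Levy: 6.8% × 3,660.00 = 248.88
Total: 523.62 + 248.88 = 772.50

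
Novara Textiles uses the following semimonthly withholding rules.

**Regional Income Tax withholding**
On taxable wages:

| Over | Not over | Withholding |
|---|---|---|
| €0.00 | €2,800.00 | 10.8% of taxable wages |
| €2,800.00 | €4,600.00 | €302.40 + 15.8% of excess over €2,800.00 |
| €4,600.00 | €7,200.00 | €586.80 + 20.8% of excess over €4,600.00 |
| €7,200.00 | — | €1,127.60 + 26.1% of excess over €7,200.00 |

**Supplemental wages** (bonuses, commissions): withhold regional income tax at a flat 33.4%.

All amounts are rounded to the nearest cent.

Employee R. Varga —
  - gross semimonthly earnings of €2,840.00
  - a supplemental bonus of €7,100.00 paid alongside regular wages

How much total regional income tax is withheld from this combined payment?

Regional Income Tax: taxable = €2,840.00
  €302.40 + 15.8% × (€2,840.00 − €2,800.00) = €302.40 + 15.8% × €40.00 = €308.72
Supplemental (33.4% flat on bonus): 33.4% × €7,100.00 = €2,371.40
Total regional income tax: €308.72 + €2,371.40 = €2,680.12

€2,680.12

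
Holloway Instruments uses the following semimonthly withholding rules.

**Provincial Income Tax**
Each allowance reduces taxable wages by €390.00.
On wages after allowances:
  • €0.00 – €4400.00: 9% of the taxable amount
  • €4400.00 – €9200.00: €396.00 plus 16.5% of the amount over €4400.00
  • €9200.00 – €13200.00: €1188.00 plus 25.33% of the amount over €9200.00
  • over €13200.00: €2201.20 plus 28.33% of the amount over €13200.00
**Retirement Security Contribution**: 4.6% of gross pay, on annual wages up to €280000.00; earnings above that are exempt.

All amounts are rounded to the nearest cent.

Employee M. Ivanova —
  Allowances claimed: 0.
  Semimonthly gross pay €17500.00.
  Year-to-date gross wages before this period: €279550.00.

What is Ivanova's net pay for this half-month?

€14059.91

Provincial Income Tax: taxable = €17500.00
  €2201.20 + 28.33% × (€17500.00 − €13200.00) = €2201.20 + 28.33% × €4300.00 = €3419.39
Retirement Security Contribution: cap €280000.00 − YTD €279550.00 = €450.00 subject; 4.6% × €450.00 = €20.70
Total withheld: €3419.39 + €20.70 = €3440.09
Net pay: €17500.00 − €3440.09 = €14059.91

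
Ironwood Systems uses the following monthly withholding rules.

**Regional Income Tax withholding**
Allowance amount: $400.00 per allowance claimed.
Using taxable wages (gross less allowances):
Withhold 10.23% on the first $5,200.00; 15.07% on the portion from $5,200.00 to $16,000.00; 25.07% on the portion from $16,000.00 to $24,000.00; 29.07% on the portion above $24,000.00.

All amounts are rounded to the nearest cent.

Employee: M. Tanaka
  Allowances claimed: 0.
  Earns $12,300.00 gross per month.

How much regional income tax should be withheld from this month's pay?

Regional Income Tax: taxable = $12,300.00
  $531.96 + 15.07% × ($12,300.00 − $5,200.00) = $531.96 + 15.07% × $7,100.00 = $1,601.93

$1,601.93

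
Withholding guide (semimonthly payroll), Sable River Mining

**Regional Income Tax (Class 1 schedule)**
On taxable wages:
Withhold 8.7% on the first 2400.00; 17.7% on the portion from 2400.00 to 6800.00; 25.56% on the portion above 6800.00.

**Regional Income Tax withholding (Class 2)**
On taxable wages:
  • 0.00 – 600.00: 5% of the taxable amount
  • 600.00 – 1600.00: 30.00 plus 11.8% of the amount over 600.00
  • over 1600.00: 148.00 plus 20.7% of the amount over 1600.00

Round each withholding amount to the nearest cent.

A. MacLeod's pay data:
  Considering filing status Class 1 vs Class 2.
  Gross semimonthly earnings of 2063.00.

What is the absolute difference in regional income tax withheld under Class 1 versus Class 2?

Regional Income Tax (Class 1): taxable = 2063.00
  8.7% × 2063.00 = 179.48
Regional Income Tax (Class 2): taxable = 2063.00
  148.00 + 20.7% × (2063.00 − 1600.00) = 148.00 + 20.7% × 463.00 = 243.84
Difference: |179.48 − 243.84| = 64.36 (higher under Class 2)

64.36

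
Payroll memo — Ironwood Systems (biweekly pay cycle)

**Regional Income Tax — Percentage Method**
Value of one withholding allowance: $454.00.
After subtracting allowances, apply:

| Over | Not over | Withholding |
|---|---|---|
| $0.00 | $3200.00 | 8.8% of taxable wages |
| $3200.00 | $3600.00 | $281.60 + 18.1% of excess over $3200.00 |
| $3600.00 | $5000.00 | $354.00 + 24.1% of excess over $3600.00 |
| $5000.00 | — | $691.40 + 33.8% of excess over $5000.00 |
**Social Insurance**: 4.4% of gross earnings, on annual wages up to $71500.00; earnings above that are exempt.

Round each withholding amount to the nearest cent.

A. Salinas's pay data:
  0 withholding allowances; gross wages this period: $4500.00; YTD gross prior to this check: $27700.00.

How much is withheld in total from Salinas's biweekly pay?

Regional Income Tax: taxable = $4500.00
  $354.00 + 24.1% × ($4500.00 − $3600.00) = $354.00 + 24.1% × $900.00 = $570.90
Social Insurance: 4.4% × $4500.00 = $198.00
Total: $570.90 + $198.00 = $768.90

$768.90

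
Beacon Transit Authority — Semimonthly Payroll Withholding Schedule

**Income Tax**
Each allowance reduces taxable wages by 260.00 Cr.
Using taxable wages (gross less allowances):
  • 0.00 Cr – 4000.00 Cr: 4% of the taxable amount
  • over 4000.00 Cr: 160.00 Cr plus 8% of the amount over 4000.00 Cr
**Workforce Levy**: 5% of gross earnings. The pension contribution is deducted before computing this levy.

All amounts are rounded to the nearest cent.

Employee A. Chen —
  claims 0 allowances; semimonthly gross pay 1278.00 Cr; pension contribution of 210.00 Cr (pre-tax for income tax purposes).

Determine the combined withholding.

Income Tax: taxable = 1278.00 Cr − 210.00 Cr = 1068.00 Cr
  4% × 1068.00 Cr = 42.72 Cr
Workforce Levy: 5% × 1068.00 Cr = 53.40 Cr
Total: 42.72 Cr + 53.40 Cr = 96.12 Cr

96.12 Cr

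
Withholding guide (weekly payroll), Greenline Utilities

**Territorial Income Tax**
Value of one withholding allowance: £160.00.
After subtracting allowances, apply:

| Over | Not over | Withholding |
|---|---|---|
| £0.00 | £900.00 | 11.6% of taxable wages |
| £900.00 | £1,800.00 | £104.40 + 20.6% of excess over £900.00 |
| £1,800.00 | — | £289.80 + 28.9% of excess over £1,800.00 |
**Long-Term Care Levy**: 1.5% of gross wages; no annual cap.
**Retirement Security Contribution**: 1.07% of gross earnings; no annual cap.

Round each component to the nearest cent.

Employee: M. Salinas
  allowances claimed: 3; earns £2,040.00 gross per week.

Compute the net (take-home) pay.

Territorial Income Tax: taxable = £2,040.00 − 3×£160.00 = £1,560.00
  £104.40 + 20.6% × (£1,560.00 − £900.00) = £104.40 + 20.6% × £660.00 = £240.36
Long-Term Care Levy: 1.5% × £2,040.00 = £30.60
Retirement Security Contribution: 1.07% × £2,040.00 = £21.83
Total withheld: £240.36 + £30.60 + £21.83 = £292.79
Net pay: £2,040.00 − £292.79 = £1,747.21

£1,747.21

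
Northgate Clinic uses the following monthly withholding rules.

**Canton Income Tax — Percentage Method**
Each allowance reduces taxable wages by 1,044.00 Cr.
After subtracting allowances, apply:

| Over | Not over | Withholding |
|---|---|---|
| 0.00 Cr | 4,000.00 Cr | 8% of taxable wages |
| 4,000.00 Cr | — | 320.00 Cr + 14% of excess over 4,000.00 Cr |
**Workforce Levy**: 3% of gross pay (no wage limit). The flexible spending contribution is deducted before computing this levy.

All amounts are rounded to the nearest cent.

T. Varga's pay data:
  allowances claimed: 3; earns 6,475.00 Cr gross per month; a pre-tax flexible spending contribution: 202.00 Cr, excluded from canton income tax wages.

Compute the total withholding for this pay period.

439.47 Cr

Canton Income Tax: taxable = 6,475.00 Cr − 202.00 Cr − 3×1,044.00 Cr = 3,141.00 Cr
  8% × 3,141.00 Cr = 251.28 Cr
Workforce Levy: 3% × 6,273.00 Cr = 188.19 Cr
Total: 251.28 Cr + 188.19 Cr = 439.47 Cr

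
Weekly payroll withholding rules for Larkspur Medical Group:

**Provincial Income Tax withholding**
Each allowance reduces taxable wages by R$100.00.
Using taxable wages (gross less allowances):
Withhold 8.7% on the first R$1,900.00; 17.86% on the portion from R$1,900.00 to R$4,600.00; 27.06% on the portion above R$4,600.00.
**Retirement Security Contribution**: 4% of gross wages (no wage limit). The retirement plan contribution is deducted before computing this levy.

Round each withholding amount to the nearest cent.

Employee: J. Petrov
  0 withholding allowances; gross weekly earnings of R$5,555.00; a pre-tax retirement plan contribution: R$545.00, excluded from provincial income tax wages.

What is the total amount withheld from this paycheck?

Provincial Income Tax: taxable = R$5,555.00 − R$545.00 = R$5,010.00
  R$647.52 + 27.06% × (R$5,010.00 − R$4,600.00) = R$647.52 + 27.06% × R$410.00 = R$758.47
Retirement Security Contribution: 4% × R$5,010.00 = R$200.40
Total: R$758.47 + R$200.40 = R$958.87

R$958.87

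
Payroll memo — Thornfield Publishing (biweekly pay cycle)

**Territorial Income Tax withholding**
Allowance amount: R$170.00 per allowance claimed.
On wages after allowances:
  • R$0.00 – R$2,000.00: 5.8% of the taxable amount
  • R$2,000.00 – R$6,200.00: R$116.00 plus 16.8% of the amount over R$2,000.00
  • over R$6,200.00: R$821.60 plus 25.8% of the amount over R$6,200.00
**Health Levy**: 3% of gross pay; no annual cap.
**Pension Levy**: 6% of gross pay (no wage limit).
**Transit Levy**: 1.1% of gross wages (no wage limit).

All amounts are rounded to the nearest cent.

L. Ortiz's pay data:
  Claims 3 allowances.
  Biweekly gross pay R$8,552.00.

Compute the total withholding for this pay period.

R$2,160.59

Territorial Income Tax: taxable = R$8,552.00 − 3×R$170.00 = R$8,042.00
  R$821.60 + 25.8% × (R$8,042.00 − R$6,200.00) = R$821.60 + 25.8% × R$1,842.00 = R$1,296.84
Health Levy: 3% × R$8,552.00 = R$256.56
Pension Levy: 6% × R$8,552.00 = R$513.12
Transit Levy: 1.1% × R$8,552.00 = R$94.07
Total: R$1,296.84 + R$256.56 + R$513.12 + R$94.07 = R$2,160.59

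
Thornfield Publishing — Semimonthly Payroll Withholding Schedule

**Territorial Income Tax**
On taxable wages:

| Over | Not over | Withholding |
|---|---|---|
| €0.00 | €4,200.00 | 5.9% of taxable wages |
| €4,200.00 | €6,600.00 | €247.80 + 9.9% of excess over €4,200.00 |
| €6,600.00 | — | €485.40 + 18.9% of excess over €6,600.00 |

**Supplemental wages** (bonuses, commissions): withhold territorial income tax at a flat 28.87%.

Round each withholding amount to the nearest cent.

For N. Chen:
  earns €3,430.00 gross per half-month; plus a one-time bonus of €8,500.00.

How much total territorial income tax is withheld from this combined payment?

€2,656.32

Territorial Income Tax: taxable = €3,430.00
  5.9% × €3,430.00 = €202.37
Supplemental (28.87% flat on bonus): 28.87% × €8,500.00 = €2,453.95
Total territorial income tax: €202.37 + €2,453.95 = €2,656.32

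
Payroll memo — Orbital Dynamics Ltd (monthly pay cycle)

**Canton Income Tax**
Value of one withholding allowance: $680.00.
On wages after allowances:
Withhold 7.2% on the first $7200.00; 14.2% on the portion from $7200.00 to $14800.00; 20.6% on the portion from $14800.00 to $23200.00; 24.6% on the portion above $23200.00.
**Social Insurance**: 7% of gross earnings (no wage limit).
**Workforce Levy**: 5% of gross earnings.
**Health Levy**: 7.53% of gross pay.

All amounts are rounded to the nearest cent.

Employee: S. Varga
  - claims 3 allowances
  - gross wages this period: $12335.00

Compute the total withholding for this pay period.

$3366.92

Canton Income Tax: taxable = $12335.00 − 3×$680.00 = $10295.00
  $518.40 + 14.2% × ($10295.00 − $7200.00) = $518.40 + 14.2% × $3095.00 = $957.89
Social Insurance: 7% × $12335.00 = $863.45
Workforce Levy: 5% × $12335.00 = $616.75
Health Levy: 7.53% × $12335.00 = $928.83
Total: $957.89 + $863.45 + $616.75 + $928.83 = $3366.92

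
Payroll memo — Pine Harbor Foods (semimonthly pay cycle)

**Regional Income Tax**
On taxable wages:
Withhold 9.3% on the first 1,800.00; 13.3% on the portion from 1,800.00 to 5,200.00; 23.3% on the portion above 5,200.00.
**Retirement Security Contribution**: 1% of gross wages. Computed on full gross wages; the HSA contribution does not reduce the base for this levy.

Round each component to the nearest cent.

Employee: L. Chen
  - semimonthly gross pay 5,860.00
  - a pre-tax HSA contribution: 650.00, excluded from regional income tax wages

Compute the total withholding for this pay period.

Regional Income Tax: taxable = 5,860.00 − 650.00 = 5,210.00
  619.60 + 23.3% × (5,210.00 − 5,200.00) = 619.60 + 23.3% × 10.00 = 621.93
Retirement Security Contribution: 1% × 5,860.00 = 58.60
Total: 621.93 + 58.60 = 680.53

680.53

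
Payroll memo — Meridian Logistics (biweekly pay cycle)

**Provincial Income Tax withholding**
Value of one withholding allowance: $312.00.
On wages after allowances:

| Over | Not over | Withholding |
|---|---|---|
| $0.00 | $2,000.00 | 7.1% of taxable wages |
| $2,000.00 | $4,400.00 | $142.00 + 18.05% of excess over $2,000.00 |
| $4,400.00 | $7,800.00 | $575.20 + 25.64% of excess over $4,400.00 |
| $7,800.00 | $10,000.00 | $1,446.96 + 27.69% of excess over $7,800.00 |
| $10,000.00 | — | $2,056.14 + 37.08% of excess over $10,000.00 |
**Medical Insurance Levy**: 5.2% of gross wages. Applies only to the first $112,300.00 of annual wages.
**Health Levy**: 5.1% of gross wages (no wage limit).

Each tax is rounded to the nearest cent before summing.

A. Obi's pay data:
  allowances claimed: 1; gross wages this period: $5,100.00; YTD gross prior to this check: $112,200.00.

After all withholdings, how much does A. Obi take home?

Provincial Income Tax: taxable = $5,100.00 − 1×$312.00 = $4,788.00
  $575.20 + 25.64% × ($4,788.00 − $4,400.00) = $575.20 + 25.64% × $388.00 = $674.68
Medical Insurance Levy: cap $112,300.00 − YTD $112,200.00 = $100.00 subject; 5.2% × $100.00 = $5.20
Health Levy: 5.1% × $5,100.00 = $260.10
Total withheld: $674.68 + $5.20 + $260.10 = $939.98
Net pay: $5,100.00 − $939.98 = $4,160.02

$4,160.02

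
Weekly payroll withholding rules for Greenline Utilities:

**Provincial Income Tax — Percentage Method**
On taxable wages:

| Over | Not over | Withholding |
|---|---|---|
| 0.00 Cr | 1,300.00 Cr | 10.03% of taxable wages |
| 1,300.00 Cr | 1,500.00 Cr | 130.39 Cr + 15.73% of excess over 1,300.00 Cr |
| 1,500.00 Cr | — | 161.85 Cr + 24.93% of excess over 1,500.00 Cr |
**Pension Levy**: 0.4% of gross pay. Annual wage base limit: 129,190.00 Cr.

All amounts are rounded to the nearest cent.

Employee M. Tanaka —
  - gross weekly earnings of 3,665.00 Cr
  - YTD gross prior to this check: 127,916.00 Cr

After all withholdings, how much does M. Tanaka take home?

2,958.32 Cr

Provincial Income Tax: taxable = 3,665.00 Cr
  161.85 Cr + 24.93% × (3,665.00 Cr − 1,500.00 Cr) = 161.85 Cr + 24.93% × 2,165.00 Cr = 701.58 Cr
Pension Levy: cap 129,190.00 Cr − YTD 127,916.00 Cr = 1,274.00 Cr subject; 0.4% × 1,274.00 Cr = 5.10 Cr
Total withheld: 701.58 Cr + 5.10 Cr = 706.68 Cr
Net pay: 3,665.00 Cr − 706.68 Cr = 2,958.32 Cr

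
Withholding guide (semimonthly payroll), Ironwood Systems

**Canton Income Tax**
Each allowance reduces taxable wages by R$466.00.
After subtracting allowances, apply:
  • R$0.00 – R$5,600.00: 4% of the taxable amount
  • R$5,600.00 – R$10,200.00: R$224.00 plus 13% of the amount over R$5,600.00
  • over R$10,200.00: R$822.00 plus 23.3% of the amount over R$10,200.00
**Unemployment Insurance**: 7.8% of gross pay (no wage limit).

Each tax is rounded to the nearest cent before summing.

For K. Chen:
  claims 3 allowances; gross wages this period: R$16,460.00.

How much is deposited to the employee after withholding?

R$13,221.27

Canton Income Tax: taxable = R$16,460.00 − 3×R$466.00 = R$15,062.00
  R$822.00 + 23.3% × (R$15,062.00 − R$10,200.00) = R$822.00 + 23.3% × R$4,862.00 = R$1,954.85
Unemployment Insurance: 7.8% × R$16,460.00 = R$1,283.88
Total withheld: R$1,954.85 + R$1,283.88 = R$3,238.73
Net pay: R$16,460.00 − R$3,238.73 = R$13,221.27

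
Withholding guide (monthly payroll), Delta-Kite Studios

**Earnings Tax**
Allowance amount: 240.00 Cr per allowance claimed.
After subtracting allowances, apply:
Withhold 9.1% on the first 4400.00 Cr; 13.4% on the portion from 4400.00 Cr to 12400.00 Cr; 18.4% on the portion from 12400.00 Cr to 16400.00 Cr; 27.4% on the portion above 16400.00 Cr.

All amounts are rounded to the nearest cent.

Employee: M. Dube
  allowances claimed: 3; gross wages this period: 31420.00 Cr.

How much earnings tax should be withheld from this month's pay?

6126.60 Cr

Earnings Tax: taxable = 31420.00 Cr − 3×240.00 Cr = 30700.00 Cr
  2208.40 Cr + 27.4% × (30700.00 Cr − 16400.00 Cr) = 2208.40 Cr + 27.4% × 14300.00 Cr = 6126.60 Cr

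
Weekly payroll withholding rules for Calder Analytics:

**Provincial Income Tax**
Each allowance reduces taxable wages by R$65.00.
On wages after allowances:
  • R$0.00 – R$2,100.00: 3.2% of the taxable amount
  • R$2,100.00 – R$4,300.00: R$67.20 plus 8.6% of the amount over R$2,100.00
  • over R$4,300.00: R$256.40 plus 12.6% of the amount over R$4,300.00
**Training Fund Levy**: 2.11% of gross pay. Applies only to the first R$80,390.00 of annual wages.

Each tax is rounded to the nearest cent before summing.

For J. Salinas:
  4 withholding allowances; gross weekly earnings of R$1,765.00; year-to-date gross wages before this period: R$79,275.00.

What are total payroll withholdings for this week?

R$71.69

Provincial Income Tax: taxable = R$1,765.00 − 4×R$65.00 = R$1,505.00
  3.2% × R$1,505.00 = R$48.16
Training Fund Levy: cap R$80,390.00 − YTD R$79,275.00 = R$1,115.00 subject; 2.11% × R$1,115.00 = R$23.53
Total: R$48.16 + R$23.53 = R$71.69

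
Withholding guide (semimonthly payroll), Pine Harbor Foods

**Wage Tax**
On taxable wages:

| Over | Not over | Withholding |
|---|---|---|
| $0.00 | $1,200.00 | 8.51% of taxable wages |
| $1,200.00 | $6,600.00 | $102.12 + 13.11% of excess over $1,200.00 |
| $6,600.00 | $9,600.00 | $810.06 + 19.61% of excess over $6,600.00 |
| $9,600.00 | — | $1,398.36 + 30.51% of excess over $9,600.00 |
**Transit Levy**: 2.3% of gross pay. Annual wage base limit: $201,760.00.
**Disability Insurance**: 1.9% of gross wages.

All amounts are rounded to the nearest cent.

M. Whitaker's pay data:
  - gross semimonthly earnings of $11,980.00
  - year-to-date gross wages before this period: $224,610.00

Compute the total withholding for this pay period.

Wage Tax: taxable = $11,980.00
  $1,398.36 + 30.51% × ($11,980.00 − $9,600.00) = $1,398.36 + 30.51% × $2,380.00 = $2,124.50
Transit Levy: YTD $224,610.00 ≥ cap $201,760.00 → $0.00
Disability Insurance: 1.9% × $11,980.00 = $227.62
Total: $2,124.50 + $0.00 + $227.62 = $2,352.12

$2,352.12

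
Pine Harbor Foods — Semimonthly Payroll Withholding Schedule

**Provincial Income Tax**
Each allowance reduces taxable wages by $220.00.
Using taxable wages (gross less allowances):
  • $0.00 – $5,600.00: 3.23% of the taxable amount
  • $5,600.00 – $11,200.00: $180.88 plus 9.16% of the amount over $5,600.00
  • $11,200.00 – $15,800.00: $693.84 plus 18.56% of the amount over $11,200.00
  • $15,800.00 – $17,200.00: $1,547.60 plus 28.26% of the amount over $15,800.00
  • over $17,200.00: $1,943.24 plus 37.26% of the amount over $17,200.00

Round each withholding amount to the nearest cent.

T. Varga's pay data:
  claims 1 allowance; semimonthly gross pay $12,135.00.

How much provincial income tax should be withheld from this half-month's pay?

$826.54

Provincial Income Tax: taxable = $12,135.00 − 1×$220.00 = $11,915.00
  $693.84 + 18.56% × ($11,915.00 − $11,200.00) = $693.84 + 18.56% × $715.00 = $826.54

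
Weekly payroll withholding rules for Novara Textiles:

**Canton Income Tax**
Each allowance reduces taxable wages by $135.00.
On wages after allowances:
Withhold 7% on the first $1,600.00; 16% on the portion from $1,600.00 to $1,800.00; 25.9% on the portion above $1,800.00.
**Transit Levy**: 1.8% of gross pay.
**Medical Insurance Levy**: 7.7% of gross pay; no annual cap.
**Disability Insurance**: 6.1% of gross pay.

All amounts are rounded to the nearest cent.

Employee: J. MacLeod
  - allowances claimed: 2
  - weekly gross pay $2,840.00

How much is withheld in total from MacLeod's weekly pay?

Canton Income Tax: taxable = $2,840.00 − 2×$135.00 = $2,570.00
  $144.00 + 25.9% × ($2,570.00 − $1,800.00) = $144.00 + 25.9% × $770.00 = $343.43
Transit Levy: 1.8% × $2,840.00 = $51.12
Medical Insurance Levy: 7.7% × $2,840.00 = $218.68
Disability Insurance: 6.1% × $2,840.00 = $173.24
Total: $343.43 + $51.12 + $218.68 + $173.24 = $786.47

$786.47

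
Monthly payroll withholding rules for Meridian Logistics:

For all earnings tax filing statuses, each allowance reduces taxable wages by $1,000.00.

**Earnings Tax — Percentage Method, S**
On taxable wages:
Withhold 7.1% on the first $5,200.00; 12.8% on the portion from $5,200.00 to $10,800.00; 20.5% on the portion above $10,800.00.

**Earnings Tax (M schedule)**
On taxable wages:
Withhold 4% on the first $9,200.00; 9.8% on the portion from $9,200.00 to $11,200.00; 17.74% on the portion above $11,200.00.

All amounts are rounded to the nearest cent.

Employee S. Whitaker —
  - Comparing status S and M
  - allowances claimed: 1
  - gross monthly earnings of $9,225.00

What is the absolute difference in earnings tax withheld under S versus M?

$427.40

Earnings Tax (S): taxable = $9,225.00 − 1×$1,000.00 = $8,225.00
  $369.20 + 12.8% × ($8,225.00 − $5,200.00) = $369.20 + 12.8% × $3,025.00 = $756.40
Earnings Tax (M): taxable = $9,225.00 − 1×$1,000.00 = $8,225.00
  4% × $8,225.00 = $329.00
Difference: |$756.40 − $329.00| = $427.40 (higher under S)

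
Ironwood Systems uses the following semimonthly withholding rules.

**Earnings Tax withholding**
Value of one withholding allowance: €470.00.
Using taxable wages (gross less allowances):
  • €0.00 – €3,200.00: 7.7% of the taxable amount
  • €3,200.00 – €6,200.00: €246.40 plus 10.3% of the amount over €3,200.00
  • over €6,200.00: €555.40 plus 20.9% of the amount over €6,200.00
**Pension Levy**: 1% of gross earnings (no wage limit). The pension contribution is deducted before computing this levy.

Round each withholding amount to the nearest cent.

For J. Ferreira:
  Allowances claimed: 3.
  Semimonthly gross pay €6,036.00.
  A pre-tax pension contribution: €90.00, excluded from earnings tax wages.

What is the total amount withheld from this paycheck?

€443.47

Earnings Tax: taxable = €6,036.00 − €90.00 − 3×€470.00 = €4,536.00
  €246.40 + 10.3% × (€4,536.00 − €3,200.00) = €246.40 + 10.3% × €1,336.00 = €384.01
Pension Levy: 1% × €5,946.00 = €59.46
Total: €384.01 + €59.46 = €443.47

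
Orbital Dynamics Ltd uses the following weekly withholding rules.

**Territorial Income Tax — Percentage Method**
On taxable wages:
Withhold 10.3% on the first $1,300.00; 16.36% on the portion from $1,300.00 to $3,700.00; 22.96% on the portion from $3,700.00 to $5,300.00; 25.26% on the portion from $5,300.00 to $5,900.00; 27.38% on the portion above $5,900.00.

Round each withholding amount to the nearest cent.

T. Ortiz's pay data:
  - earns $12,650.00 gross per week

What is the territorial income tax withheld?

Territorial Income Tax: taxable = $12,650.00
  $1,045.46 + 27.38% × ($12,650.00 − $5,900.00) = $1,045.46 + 27.38% × $6,750.00 = $2,893.61

$2,893.61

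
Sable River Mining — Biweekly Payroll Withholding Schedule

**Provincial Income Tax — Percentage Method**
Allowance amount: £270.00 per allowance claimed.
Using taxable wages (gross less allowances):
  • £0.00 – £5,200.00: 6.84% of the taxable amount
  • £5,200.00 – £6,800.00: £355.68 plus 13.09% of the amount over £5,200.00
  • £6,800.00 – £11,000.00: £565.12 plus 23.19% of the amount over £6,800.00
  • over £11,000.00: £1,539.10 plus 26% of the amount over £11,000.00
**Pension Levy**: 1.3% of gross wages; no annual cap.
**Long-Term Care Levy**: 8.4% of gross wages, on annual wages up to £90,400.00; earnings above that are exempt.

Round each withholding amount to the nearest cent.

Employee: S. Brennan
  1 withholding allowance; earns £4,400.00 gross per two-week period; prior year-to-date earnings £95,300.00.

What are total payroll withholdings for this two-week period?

Provincial Income Tax: taxable = £4,400.00 − 1×£270.00 = £4,130.00
  6.84% × £4,130.00 = £282.49
Pension Levy: 1.3% × £4,400.00 = £57.20
Long-Term Care Levy: YTD £95,300.00 ≥ cap £90,400.00 → £0.00
Total: £282.49 + £57.20 + £0.00 = £339.69

£339.69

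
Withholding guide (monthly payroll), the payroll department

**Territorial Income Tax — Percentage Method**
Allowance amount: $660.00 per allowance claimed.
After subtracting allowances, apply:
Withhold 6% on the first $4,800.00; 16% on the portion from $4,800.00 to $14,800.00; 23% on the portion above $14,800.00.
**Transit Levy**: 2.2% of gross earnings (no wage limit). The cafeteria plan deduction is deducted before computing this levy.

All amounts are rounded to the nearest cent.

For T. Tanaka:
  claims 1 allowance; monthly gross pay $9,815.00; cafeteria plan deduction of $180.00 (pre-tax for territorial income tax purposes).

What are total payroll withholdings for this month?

$1,167.97

Territorial Income Tax: taxable = $9,815.00 − $180.00 − 1×$660.00 = $8,975.00
  $288.00 + 16% × ($8,975.00 − $4,800.00) = $288.00 + 16% × $4,175.00 = $956.00
Transit Levy: 2.2% × $9,635.00 = $211.97
Total: $956.00 + $211.97 = $1,167.97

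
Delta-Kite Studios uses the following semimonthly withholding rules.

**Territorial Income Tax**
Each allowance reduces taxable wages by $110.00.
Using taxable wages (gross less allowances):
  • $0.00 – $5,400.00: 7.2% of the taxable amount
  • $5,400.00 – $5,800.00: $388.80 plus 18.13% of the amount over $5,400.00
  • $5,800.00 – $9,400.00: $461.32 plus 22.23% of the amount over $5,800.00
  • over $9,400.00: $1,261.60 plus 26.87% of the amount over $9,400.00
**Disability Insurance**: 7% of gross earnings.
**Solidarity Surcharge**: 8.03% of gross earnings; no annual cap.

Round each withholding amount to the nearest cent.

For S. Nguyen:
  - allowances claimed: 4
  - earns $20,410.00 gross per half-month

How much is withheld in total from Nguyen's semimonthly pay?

$7,169.38

Territorial Income Tax: taxable = $20,410.00 − 4×$110.00 = $19,970.00
  $1,261.60 + 26.87% × ($19,970.00 − $9,400.00) = $1,261.60 + 26.87% × $10,570.00 = $4,101.76
Disability Insurance: 7% × $20,410.00 = $1,428.70
Solidarity Surcharge: 8.03% × $20,410.00 = $1,638.92
Total: $4,101.76 + $1,428.70 + $1,638.92 = $7,169.38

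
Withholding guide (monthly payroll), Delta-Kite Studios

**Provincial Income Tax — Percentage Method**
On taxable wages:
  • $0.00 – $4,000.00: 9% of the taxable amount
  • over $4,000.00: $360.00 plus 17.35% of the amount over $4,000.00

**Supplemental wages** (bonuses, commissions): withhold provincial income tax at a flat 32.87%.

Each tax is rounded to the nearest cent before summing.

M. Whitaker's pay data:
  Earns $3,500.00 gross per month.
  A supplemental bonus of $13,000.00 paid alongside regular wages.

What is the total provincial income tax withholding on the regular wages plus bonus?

Provincial Income Tax: taxable = $3,500.00
  9% × $3,500.00 = $315.00
Supplemental (32.87% flat on bonus): 32.87% × $13,000.00 = $4,273.10
Total provincial income tax: $315.00 + $4,273.10 = $4,588.10

$4,588.10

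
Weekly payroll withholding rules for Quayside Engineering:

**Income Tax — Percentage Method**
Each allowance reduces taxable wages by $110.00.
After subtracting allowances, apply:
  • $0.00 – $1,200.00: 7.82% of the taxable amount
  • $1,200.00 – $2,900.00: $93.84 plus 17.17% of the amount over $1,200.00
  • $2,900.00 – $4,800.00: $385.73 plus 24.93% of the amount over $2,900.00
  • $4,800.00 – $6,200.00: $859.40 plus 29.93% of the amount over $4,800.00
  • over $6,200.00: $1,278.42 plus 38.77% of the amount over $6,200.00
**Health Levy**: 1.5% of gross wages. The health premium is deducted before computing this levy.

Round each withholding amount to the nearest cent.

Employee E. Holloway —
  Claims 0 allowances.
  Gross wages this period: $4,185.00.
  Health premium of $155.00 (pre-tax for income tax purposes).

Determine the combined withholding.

Income Tax: taxable = $4,185.00 − $155.00 = $4,030.00
  $385.73 + 24.93% × ($4,030.00 − $2,900.00) = $385.73 + 24.93% × $1,130.00 = $667.44
Health Levy: 1.5% × $4,030.00 = $60.45
Total: $667.44 + $60.45 = $727.89

$727.89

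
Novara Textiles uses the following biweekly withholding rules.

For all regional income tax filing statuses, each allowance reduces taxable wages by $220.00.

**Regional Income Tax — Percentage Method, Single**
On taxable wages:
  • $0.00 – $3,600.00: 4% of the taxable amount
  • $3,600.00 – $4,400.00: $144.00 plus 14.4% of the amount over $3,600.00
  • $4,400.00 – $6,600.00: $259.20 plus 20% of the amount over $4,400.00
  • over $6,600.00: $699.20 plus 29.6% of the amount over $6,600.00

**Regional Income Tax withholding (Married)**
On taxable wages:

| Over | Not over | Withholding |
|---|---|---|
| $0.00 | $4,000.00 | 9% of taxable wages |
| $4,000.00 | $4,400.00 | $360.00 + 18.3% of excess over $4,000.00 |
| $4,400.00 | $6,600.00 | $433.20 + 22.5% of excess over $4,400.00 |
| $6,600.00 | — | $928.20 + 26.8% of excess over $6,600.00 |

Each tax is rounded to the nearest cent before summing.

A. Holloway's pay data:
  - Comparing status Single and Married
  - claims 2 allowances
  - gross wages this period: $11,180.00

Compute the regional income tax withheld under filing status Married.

$2,037.72

Regional Income Tax (Married): taxable = $11,180.00 − 2×$220.00 = $10,740.00
  $928.20 + 26.8% × ($10,740.00 − $6,600.00) = $928.20 + 26.8% × $4,140.00 = $2,037.72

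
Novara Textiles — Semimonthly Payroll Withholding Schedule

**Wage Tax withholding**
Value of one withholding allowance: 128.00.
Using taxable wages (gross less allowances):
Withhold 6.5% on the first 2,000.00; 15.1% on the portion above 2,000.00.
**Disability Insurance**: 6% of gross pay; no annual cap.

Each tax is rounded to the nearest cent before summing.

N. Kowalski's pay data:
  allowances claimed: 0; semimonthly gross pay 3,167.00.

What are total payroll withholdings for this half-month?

496.24

Wage Tax: taxable = 3,167.00
  130.00 + 15.1% × (3,167.00 − 2,000.00) = 130.00 + 15.1% × 1,167.00 = 306.22
Disability Insurance: 6% × 3,167.00 = 190.02
Total: 306.22 + 190.02 = 496.24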